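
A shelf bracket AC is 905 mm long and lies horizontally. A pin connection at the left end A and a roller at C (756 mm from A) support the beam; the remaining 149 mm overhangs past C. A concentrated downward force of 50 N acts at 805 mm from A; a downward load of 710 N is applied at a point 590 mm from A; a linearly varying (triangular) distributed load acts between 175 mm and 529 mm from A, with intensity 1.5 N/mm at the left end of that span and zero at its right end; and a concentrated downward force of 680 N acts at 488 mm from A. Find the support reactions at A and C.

Resultant of the triangular load: ½ × 1.5 × 354 = 265.5 N, acting at 293 mm from A (one-third of the span from the peak).
Taking moments about A: C_y·756 − 50·805 − 710·590 − (½·1.5·354)·293 − 680·488 = 0 → C_y = 868781.5/756 = 1149.18 ≈ 1149 N.
ΣF_y = 0: A_y + 1149.18 − 50 − 710 − ½·1.5·354 − 680 = 0 → A_y = 556.3 N.
ΣF_x = 0: no horizontal applied forces, so A_x = 0.

A_x = 0, A_y = 556.3 N, C_y = 1149 N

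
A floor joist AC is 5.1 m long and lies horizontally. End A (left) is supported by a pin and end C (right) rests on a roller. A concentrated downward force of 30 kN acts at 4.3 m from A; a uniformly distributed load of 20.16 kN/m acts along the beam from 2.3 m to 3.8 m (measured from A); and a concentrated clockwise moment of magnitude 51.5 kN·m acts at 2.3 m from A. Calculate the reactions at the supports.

A_x = 0, A_y = 6.763 kN, C_y = 53.48 kN

Resultant of the distributed load: 20.16 × 1.5 = 30.24 kN at 3.05 m from A.
Moments about A: C_y·5.1 − 30·4.3 − (20.16·1.5)·3.05 − 51.5 = 0 → C_y = 272.732/5.1 = 53.4769 ≈ 53.48 kN.
ΣF_y = 0: A_y + 53.4769 − 30 − 20.16·1.5 = 0 → A_y = 6.763 kN.
ΣF_x = 0: no horizontal applied forces, so A_x = 0.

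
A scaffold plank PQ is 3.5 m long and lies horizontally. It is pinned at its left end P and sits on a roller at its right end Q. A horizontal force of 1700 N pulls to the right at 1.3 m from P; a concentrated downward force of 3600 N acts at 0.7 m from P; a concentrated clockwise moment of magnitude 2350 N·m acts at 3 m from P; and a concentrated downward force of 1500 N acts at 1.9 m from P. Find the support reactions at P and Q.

ΣM about P: Q_y·3.5 − 3600·0.7 − 2350 − 1500·1.9 = 0 → Q_y = 7720/3.5 = 2205.71 ≈ 2206 N.
ΣF_y = 0: P_y + 2205.71 − 3600 − 1500 = 0 → P_y = 2894 N.
ΣF_x = 0: P_x + 1700 = 0 → P_x = -1700 N.

P_x = -1700 N, P_y = 2894 N, Q_y = 2206 N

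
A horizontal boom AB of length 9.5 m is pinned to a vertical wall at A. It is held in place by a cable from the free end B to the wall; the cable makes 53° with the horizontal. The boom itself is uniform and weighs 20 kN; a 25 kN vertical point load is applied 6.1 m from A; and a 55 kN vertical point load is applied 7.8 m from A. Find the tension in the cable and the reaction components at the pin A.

T = 89.17 kN, A_x = 53.66 kN, A_y = 28.79 kN

ΣM about A: T·sin53°·9.5 − 20·4.75 − 25·6.1 − 55·7.8 = 0 → T = 676.5/(9.5·0.798636) = 89.1652 ≈ 89.17 kN.
ΣF_x = 0: A_x − T·cos53° = 0 → A_x = 89.1652 × 0.601815 = 53.66 kN.
ΣF_y = 0: A_y + T·sin53° − 20 − 25 − 55 = 0 → A_y = 100 − 89.1652 × 0.798636 = 28.79 kN.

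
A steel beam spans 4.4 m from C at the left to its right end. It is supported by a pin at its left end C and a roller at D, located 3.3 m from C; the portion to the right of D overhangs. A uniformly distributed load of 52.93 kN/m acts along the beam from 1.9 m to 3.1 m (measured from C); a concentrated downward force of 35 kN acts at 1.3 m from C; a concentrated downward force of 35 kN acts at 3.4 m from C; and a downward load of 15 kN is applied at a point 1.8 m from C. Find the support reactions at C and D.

Resultant of the distributed load: 52.93 × 1.2 = 63.516 kN at 2.5 m from C.
Moments about C: D_y·3.3 − (52.93·1.2)·2.5 − 35·1.3 − 35·3.4 − 15·1.8 = 0 → D_y = 350.29/3.3 = 106.148 ≈ 106.1 kN.
ΣF_y = 0: C_y + 106.148 − 52.93·1.2 − 35 − 35 − 15 = 0 → C_y = 42.37 kN.
ΣF_x = 0: no horizontal applied forces, so C_x = 0.

C_x = 0, C_y = 42.37 kN, D_y = 106.1 kN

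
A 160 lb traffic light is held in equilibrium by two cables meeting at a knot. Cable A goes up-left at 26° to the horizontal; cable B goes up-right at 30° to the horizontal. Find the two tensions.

T_A = 167.1 lb, T_B = 173.5 lb

ΣF_x = 0: −T_A·cos26° + T_B·cos30° = 0 → T_B = 1.03784·T_A.
ΣF_y = 0: T_A·sin26° + T_B·sin30° = 160.
Substitute: T_A·(0.438371 + 1.03784·0.5) = 160 → T_A = 167.138 ≈ 167.1 lb.
Then T_B = 1.03784 × 167.138 = 173.5 lb.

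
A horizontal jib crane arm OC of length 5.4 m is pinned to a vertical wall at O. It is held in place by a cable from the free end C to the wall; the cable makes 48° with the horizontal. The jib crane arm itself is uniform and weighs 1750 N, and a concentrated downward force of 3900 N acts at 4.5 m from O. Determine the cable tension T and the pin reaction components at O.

T = 5551 N, O_x = 3714 N, O_y = 1525 N

ΣM about O: T·sin48°·5.4 − 1750·2.7 − 3900·4.5 = 0 → T = 22275/(5.4·0.743145) = 5550.73 ≈ 5551 N.
ΣF_x = 0: O_x − T·cos48° = 0 → O_x = 5550.73 × 0.669131 = 3714 N.
ΣF_y = 0: O_y + T·sin48° − 1750 − 3900 = 0 → O_y = 5650 − 5550.73 × 0.743145 = 1525 N.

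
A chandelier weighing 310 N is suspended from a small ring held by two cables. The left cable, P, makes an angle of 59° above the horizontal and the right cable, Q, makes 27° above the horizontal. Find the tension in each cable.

ΣF_x = 0: −T_P·cos59° + T_Q·cos27° = 0 → T_Q = 0.578041·T_P.
ΣF_y = 0: T_P·sin59° + T_Q·sin27° = 310.
Substitute: T_P·(0.857167 + 0.578041·0.45399) = 310 → T_P = 276.887 ≈ 276.9 N.
Then T_Q = 0.578041 × 276.887 = 160.1 N.

T_P = 276.9 N, T_Q = 160.1 N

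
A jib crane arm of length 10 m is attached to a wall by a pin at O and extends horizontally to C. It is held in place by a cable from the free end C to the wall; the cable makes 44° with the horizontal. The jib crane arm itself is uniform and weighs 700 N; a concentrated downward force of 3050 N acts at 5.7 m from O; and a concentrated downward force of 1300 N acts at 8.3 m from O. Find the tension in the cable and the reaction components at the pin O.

T = 4560 N, O_x = 3280 N, O_y = 1882 N

ΣM about O: T·sin44°·10 − 700·5 − 3050·5.7 − 1300·8.3 = 0 → T = 31675/(10·0.694658) = 4559.8 ≈ 4560 N.
ΣF_x = 0: O_x − T·cos44° = 0 → O_x = 4559.8 × 0.71934 = 3280 N.
ΣF_y = 0: O_y + T·sin44° − 700 − 3050 − 1300 = 0 → O_y = 5050 − 4559.8 × 0.694658 = 1882 N.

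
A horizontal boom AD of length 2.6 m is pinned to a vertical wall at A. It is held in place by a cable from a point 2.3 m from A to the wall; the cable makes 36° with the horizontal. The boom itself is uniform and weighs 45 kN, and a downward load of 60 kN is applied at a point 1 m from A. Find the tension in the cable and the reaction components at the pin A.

T = 87.65 kN, A_x = 70.91 kN, A_y = 53.48 kN

ΣM about A: T·sin36°·2.3 − 45·1.3 − 60·1 = 0 → T = 118.5/(2.3·0.587785) = 87.6541 ≈ 87.65 kN.
ΣF_x = 0: A_x − T·cos36° = 0 → A_x = 87.6541 × 0.809017 = 70.91 kN.
ΣF_y = 0: A_y + T·sin36° − 45 − 60 = 0 → A_y = 105 − 87.6541 × 0.587785 = 53.48 kN.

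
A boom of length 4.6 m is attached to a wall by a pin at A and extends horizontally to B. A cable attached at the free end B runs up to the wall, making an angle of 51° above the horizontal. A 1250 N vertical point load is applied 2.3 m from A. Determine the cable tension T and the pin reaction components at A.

ΣM about A: T·sin51°·4.6 − 1250·2.3 = 0 → T = 2875/(4.6·0.777146) = 804.225 ≈ 804.2 N.
ΣF_x = 0: A_x − T·cos51° = 0 → A_x = 804.225 × 0.62932 = 506.1 N.
ΣF_y = 0: A_y + T·sin51° − 1250 = 0 → A_y = 1250 − 804.225 × 0.777146 = 625.0 N.

T = 804.2 N, A_x = 506.1 N, A_y = 625.0 N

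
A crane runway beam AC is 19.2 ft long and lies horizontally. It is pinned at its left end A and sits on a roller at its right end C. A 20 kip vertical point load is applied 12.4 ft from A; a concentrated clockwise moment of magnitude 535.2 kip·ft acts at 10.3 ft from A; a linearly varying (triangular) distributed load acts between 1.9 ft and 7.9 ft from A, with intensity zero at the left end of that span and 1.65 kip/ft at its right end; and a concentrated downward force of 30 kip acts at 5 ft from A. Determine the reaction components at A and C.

Resultant of the triangular load: ½ × 1.65 × 6 = 4.95 kip, acting at 5.9 ft from A (one-third of the span from the peak).
ΣM about A: C_y·19.2 − 20·12.4 − 535.2 − (½·1.65·6)·5.9 − 30·5 = 0 → C_y = 962.405/19.2 = 50.1253 ≈ 50.13 kip.
ΣF_y = 0: A_y + 50.1253 − 20 − ½·1.65·6 − 30 = 0 → A_y = 4.825 kip.
ΣF_x = 0: no horizontal applied forces, so A_x = 0.

A_x = 0, A_y = 4.825 kip, C_y = 50.13 kip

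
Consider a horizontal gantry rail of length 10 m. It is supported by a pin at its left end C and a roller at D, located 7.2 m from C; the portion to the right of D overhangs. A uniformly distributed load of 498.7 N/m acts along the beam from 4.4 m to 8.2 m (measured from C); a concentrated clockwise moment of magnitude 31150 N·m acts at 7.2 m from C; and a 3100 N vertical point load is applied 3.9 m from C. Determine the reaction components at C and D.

C_x = 0, C_y = -2669 N, D_y = 7664 N

Resultant of the distributed load: 498.7 × 3.8 = 1895.06 N at 6.3 m from C.
Moments about C: D_y·7.2 − (498.7·3.8)·6.3 − 31150 − 3100·3.9 = 0 → D_y = 55178.878/7.2 = 7663.73 ≈ 7664 N.
ΣF_y = 0: C_y + 7663.73 − 498.7·3.8 − 3100 = 0 → C_y = -2669 N.
ΣF_x = 0: no horizontal applied forces, so C_x = 0.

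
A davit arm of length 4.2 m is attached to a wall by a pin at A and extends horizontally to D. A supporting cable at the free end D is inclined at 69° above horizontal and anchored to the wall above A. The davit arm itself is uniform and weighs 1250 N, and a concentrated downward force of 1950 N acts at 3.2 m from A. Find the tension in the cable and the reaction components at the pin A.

ΣM about A: T·sin69°·4.2 − 1250·2.1 − 1950·3.2 = 0 → T = 8865/(4.2·0.93358) = 2260.88 ≈ 2261 N.
ΣF_x = 0: A_x − T·cos69° = 0 → A_x = 2260.88 × 0.358368 = 810.2 N.
ΣF_y = 0: A_y + T·sin69° − 1250 − 1950 = 0 → A_y = 3200 − 2260.88 × 0.93358 = 1089 N.

T = 2261 N, A_x = 810.2 N, A_y = 1089 N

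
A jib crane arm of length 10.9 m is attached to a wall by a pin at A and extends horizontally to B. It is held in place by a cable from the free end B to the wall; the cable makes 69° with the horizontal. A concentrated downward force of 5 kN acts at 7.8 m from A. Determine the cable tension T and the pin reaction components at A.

T = 3.833 kN, A_x = 1.373 kN, A_y = 1.422 kN

ΣM about A: T·sin69°·10.9 − 5·7.8 = 0 → T = 39/(10.9·0.93358) = 3.83254 ≈ 3.833 kN.
ΣF_x = 0: A_x − T·cos69° = 0 → A_x = 3.83254 × 0.358368 = 1.373 kN.
ΣF_y = 0: A_y + T·sin69° − 5 = 0 → A_y = 5 − 3.83254 × 0.93358 = 1.422 kN.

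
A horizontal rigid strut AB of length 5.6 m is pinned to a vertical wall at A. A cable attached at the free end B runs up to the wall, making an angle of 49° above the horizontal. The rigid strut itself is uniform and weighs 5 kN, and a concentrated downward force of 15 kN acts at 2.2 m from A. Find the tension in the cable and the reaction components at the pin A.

ΣM about A: T·sin49°·5.6 − 5·2.8 − 15·2.2 = 0 → T = 47/(5.6·0.75471) = 11.1206 ≈ 11.12 kN.
ΣF_x = 0: A_x − T·cos49° = 0 → A_x = 11.1206 × 0.656059 = 7.296 kN.
ΣF_y = 0: A_y + T·sin49° − 5 − 15 = 0 → A_y = 20 − 11.1206 × 0.75471 = 11.61 kN.

T = 11.12 kN, A_x = 7.296 kN, A_y = 11.61 kN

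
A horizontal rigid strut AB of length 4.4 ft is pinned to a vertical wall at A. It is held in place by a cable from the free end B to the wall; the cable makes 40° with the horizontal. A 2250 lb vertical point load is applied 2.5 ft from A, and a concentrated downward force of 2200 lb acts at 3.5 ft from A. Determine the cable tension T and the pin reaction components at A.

T = 4711 lb, A_x = 3609 lb, A_y = 1422 lb

ΣM about A: T·sin40°·4.4 − 2250·2.5 − 2200·3.5 = 0 → T = 13325/(4.4·0.642788) = 4711.37 ≈ 4711 lb.
ΣF_x = 0: A_x − T·cos40° = 0 → A_x = 4711.37 × 0.766044 = 3609 lb.
ΣF_y = 0: A_y + T·sin40° − 2250 − 2200 = 0 → A_y = 4450 − 4711.37 × 0.642788 = 1422 lb.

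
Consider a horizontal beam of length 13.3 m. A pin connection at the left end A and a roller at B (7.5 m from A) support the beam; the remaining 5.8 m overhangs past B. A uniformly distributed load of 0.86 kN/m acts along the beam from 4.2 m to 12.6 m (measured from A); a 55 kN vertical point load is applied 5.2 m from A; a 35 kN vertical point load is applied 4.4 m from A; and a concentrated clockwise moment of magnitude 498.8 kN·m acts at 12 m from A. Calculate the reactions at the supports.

Resultant of the distributed load: 0.86 × 8.4 = 7.224 kN at 8.4 m from A.
Moments about A: B_y·7.5 − (0.86·8.4)·8.4 − 55·5.2 − 35·4.4 − 498.8 = 0 → B_y = 999.4816/7.5 = 133.264 ≈ 133.3 kN.
ΣF_y = 0: A_y + 133.264 − 0.86·8.4 − 55 − 35 = 0 → A_y = -36.04 kN.
ΣF_x = 0: no horizontal applied forces, so A_x = 0.

A_x = 0, A_y = -36.04 kN, B_y = 133.3 kN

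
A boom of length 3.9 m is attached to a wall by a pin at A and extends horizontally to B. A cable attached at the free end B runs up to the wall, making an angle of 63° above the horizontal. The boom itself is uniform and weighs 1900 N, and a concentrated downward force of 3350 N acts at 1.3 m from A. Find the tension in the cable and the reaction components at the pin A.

ΣM about A: T·sin63°·3.9 − 1900·1.95 − 3350·1.3 = 0 → T = 8060/(3.9·0.891007) = 2319.47 ≈ 2319 N.
ΣF_x = 0: A_x − T·cos63° = 0 → A_x = 2319.47 × 0.45399 = 1053 N.
ΣF_y = 0: A_y + T·sin63° − 1900 − 3350 = 0 → A_y = 5250 − 2319.47 × 0.891007 = 3183 N.

T = 2319 N, A_x = 1053 N, A_y = 3183 N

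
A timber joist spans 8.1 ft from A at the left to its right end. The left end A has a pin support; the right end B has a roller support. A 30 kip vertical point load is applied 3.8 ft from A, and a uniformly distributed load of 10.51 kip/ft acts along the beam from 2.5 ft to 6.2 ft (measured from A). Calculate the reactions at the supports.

A_x = 0, A_y = 33.93 kip, B_y = 34.96 kip

Resultant of the distributed load: 10.51 × 3.7 = 38.887 kip at 4.35 ft from A.
Moments about A: B_y·8.1 − 30·3.8 − (10.51·3.7)·4.35 = 0 → B_y = 283.15845/8.1 = 34.9578 ≈ 34.96 kip.
ΣF_y = 0: A_y + 34.9578 − 30 − 10.51·3.7 = 0 → A_y = 33.93 kip.
ΣF_x = 0: no horizontal applied forces, so A_x = 0.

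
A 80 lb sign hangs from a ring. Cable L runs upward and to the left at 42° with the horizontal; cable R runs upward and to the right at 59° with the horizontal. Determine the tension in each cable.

ΣF_x = 0: −T_L·cos42° + T_R·cos59° = 0 → T_R = 1.44289·T_L.
ΣF_y = 0: T_L·sin42° + T_R·sin59° = 80.
Substitute: T_L·(0.669131 + 1.44289·0.857167) = 80 → T_L = 41.9743 ≈ 41.97 lb.
Then T_R = 1.44289 × 41.9743 = 60.56 lb.

T_L = 41.97 lb, T_R = 60.56 lb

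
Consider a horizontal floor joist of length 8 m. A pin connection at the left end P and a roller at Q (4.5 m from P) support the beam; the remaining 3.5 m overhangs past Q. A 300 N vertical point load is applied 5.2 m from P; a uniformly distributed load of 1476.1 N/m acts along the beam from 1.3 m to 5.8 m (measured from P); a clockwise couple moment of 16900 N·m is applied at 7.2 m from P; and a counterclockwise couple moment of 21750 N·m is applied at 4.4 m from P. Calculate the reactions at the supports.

P_x = 0, P_y = 2433 N, Q_y = 4509 N

Resultant of the distributed load: 1476.1 × 4.5 = 6642.45 N at 3.55 m from P.
ΣM about P: Q_y·4.5 − 300·5.2 − (1476.1·4.5)·3.55 − 16900 + 21750 = 0 → Q_y = 20290.6975/4.5 = 4509.04 ≈ 4509 N.
ΣF_y = 0: P_y + 4509.04 − 300 − 1476.1·4.5 = 0 → P_y = 2433 N.
ΣF_x = 0: no horizontal applied forces, so P_x = 0.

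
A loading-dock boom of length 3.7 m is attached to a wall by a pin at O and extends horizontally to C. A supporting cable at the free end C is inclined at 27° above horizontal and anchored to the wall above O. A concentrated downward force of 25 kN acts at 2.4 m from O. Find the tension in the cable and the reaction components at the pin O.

ΣM about O: T·sin27°·3.7 − 25·2.4 = 0 → T = 60/(3.7·0.45399) = 35.7193 ≈ 35.72 kN.
ΣF_x = 0: O_x − T·cos27° = 0 → O_x = 35.7193 × 0.891007 = 31.83 kN.
ΣF_y = 0: O_y + T·sin27° − 25 = 0 → O_y = 25 − 35.7193 × 0.45399 = 8.784 kN.

T = 35.72 kN, O_x = 31.83 kN, O_y = 8.784 kN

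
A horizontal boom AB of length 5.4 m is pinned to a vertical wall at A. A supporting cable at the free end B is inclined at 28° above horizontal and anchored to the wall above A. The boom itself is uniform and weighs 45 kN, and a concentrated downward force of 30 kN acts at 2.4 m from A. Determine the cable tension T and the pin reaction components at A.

T = 76.33 kN, A_x = 67.39 kN, A_y = 39.17 kN

ΣM about A: T·sin28°·5.4 − 45·2.7 − 30·2.4 = 0 → T = 193.5/(5.4·0.469472) = 76.3269 ≈ 76.33 kN.
ΣF_x = 0: A_x − T·cos28° = 0 → A_x = 76.3269 × 0.882948 = 67.39 kN.
ΣF_y = 0: A_y + T·sin28° − 45 − 30 = 0 → A_y = 75 − 76.3269 × 0.469472 = 39.17 kN.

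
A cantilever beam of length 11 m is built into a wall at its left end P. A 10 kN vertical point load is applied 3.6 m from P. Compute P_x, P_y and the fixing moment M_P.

ΣF_x = 0: P_x = 0.
ΣF_y = 0: P_y − 10 = 0 → P_y = 10.00 kN.
ΣM about P: M_P − 10·3.6 = 0 → M_P = 36.00 kN·m.

P_x = 0, P_y = 10.00 kN, M_P = 36.00 kN·m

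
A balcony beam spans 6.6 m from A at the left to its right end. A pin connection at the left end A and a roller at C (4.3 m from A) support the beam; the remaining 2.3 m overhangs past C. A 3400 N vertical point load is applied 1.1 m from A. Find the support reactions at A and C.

Moments about A: C_y·4.3 − 3400·1.1 = 0 → C_y = 3740/4.3 = 869.767 ≈ 869.8 N.
ΣF_y = 0: A_y + 869.767 − 3400 = 0 → A_y = 2530 N.
ΣF_x = 0: no horizontal applied forces, so A_x = 0.

A_x = 0, A_y = 2530 N, C_y = 869.8 N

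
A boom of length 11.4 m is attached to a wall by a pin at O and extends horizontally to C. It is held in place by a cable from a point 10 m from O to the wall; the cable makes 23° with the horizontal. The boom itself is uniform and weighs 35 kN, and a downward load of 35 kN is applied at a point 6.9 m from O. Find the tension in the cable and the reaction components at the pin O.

T = 112.9 kN, O_x = 103.9 kN, O_y = 25.90 kN

ΣM about O: T·sin23°·10 − 35·5.7 − 35·6.9 = 0 → T = 441/(10·0.390731) = 112.865 ≈ 112.9 kN.
ΣF_x = 0: O_x − T·cos23° = 0 → O_x = 112.865 × 0.920505 = 103.9 kN.
ΣF_y = 0: O_y + T·sin23° − 35 − 35 = 0 → O_y = 70 − 112.865 × 0.390731 = 25.90 kN.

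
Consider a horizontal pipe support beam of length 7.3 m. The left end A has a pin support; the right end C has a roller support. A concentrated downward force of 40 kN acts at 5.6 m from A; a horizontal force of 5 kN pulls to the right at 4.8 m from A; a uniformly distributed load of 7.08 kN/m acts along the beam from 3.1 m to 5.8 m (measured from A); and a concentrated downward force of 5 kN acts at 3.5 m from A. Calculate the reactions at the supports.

A_x = -5.000 kN, A_y = 19.38 kN, C_y = 44.74 kN

Resultant of the distributed load: 7.08 × 2.7 = 19.116 kN at 4.45 m from A.
Taking moments about A: C_y·7.3 − 40·5.6 − (7.08·2.7)·4.45 − 5·3.5 = 0 → C_y = 326.5662/7.3 = 44.7351 ≈ 44.74 kN.
ΣF_y = 0: A_y + 44.7351 − 40 − 7.08·2.7 − 5 = 0 → A_y = 19.38 kN.
ΣF_x = 0: A_x + 5 = 0 → A_x = -5.000 kN.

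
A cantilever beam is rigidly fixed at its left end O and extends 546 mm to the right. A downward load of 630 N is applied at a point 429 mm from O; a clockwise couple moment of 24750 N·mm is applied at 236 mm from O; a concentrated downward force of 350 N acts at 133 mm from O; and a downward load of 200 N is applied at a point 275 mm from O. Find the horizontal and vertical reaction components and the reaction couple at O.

ΣF_x = 0: O_x = 0.
ΣF_y = 0: O_y − 630 − 350 − 200 = 0 → O_y = 1180 N.
ΣM about O: M_O − 630·429 − 24750 − 350·133 − 200·275 = 0 → M_O = 396600 N·mm.

O_x = 0, O_y = 1180 N, M_O = 396600 N·mm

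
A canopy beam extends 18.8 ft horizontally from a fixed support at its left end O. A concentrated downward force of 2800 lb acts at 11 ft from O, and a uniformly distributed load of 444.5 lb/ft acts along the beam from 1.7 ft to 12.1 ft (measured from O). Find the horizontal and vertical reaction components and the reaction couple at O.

Resultant of the distributed load: 444.5 × 10.4 = 4622.8 lb at 6.9 ft from O.
ΣF_x = 0: O_x = 0.
ΣF_y = 0: O_y − 2800 − 444.5·10.4 = 0 → O_y = 7423 lb.
ΣM about O: M_O − 2800·11 − (444.5·10.4)·6.9 = 0 → M_O = 62700 lb·ft.

O_x = 0, O_y = 7423 lb, M_O = 62700 lb·ft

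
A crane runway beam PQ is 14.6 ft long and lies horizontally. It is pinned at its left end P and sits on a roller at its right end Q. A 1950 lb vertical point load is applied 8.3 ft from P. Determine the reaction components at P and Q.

Moments about P: Q_y·14.6 − 1950·8.3 = 0 → Q_y = 16185/14.6 = 1108.56 ≈ 1109 lb.
ΣF_y = 0: P_y + 1108.56 − 1950 = 0 → P_y = 841.4 lb.
ΣF_x = 0: no horizontal applied forces, so P_x = 0.

P_x = 0, P_y = 841.4 lb, Q_y = 1109 lb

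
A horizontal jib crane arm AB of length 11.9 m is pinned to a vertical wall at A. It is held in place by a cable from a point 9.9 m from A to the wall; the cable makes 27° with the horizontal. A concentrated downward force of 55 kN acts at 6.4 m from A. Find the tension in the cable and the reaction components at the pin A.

ΣM about A: T·sin27°·9.9 − 55·6.4 = 0 → T = 352/(9.9·0.45399) = 78.3179 ≈ 78.32 kN.
ΣF_x = 0: A_x − T·cos27° = 0 → A_x = 78.3179 × 0.891007 = 69.78 kN.
ΣF_y = 0: A_y + T·sin27° − 55 = 0 → A_y = 55 − 78.3179 × 0.45399 = 19.44 kN.

T = 78.32 kN, A_x = 69.78 kN, A_y = 19.44 kN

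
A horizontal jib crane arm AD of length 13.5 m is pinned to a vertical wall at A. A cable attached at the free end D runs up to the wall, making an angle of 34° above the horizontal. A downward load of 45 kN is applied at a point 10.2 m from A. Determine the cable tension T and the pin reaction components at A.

T = 60.80 kN, A_x = 50.41 kN, A_y = 11.00 kN

ΣM about A: T·sin34°·13.5 − 45·10.2 = 0 → T = 459/(13.5·0.559193) = 60.8019 ≈ 60.80 kN.
ΣF_x = 0: A_x − T·cos34° = 0 → A_x = 60.8019 × 0.829038 = 50.41 kN.
ΣF_y = 0: A_y + T·sin34° − 45 = 0 → A_y = 45 − 60.8019 × 0.559193 = 11.00 kN.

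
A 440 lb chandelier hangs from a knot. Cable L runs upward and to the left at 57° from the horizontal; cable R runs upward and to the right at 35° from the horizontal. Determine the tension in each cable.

T_L = 360.6 lb, T_R = 239.8 lb

ΣF_x = 0: −T_L·cos57° + T_R·cos35° = 0 → T_R = 0.664881·T_L.
ΣF_y = 0: T_L·sin57° + T_R·sin35° = 440.
Substitute: T_L·(0.838671 + 0.664881·0.573576) = 440 → T_L = 360.647 ≈ 360.6 lb.
Then T_R = 0.664881 × 360.647 = 239.8 lb.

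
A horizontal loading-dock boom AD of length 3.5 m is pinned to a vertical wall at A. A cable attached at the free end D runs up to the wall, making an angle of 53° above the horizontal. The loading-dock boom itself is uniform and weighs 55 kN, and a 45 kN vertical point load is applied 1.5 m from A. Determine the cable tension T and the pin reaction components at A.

T = 58.58 kN, A_x = 35.26 kN, A_y = 53.21 kN

ΣM about A: T·sin53°·3.5 − 55·1.75 − 45·1.5 = 0 → T = 163.75/(3.5·0.798636) = 58.582 ≈ 58.58 kN.
ΣF_x = 0: A_x − T·cos53° = 0 → A_x = 58.582 × 0.601815 = 35.26 kN.
ΣF_y = 0: A_y + T·sin53° − 55 − 45 = 0 → A_y = 100 − 58.582 × 0.798636 = 53.21 kN.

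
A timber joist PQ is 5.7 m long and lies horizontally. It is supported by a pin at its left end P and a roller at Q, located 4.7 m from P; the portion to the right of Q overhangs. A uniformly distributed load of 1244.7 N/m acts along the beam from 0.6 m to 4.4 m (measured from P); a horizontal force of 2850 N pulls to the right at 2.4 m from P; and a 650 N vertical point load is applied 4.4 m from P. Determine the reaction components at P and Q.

P_x = -2850 N, P_y = 2255 N, Q_y = 3124 N

Resultant of the distributed load: 1244.7 × 3.8 = 4729.86 N at 2.5 m from P.
Taking moments about P: Q_y·4.7 − (1244.7·3.8)·2.5 − 650·4.4 = 0 → Q_y = 14684.65/4.7 = 3124.39 ≈ 3124 N.
ΣF_y = 0: P_y + 3124.39 − 1244.7·3.8 − 650 = 0 → P_y = 2255 N.
ΣF_x = 0: P_x + 2850 = 0 → P_x = -2850 N.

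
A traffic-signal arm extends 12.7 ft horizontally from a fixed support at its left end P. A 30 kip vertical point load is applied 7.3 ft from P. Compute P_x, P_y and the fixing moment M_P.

ΣF_x = 0: P_x = 0.
ΣF_y = 0: P_y − 30 = 0 → P_y = 30.00 kip.
ΣM about P: M_P − 30·7.3 = 0 → M_P = 219.0 kip·ft.

P_x = 0, P_y = 30.00 kip, M_P = 219.0 kip·ft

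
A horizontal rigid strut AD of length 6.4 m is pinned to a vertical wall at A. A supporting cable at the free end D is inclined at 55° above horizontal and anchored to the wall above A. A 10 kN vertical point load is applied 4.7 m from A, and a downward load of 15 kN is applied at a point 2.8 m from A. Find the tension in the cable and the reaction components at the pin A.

ΣM about A: T·sin55°·6.4 − 10·4.7 − 15·2.8 = 0 → T = 89/(6.4·0.819152) = 16.9764 ≈ 16.98 kN.
ΣF_x = 0: A_x − T·cos55° = 0 → A_x = 16.9764 × 0.573576 = 9.737 kN.
ΣF_y = 0: A_y + T·sin55° − 10 − 15 = 0 → A_y = 25 − 16.9764 × 0.819152 = 11.09 kN.

T = 16.98 kN, A_x = 9.737 kN, A_y = 11.09 kN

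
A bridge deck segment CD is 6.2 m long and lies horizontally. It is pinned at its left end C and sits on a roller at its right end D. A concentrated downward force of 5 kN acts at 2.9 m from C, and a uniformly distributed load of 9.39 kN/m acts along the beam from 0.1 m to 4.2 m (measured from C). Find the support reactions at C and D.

C_x = 0, C_y = 27.81 kN, D_y = 15.69 kN

Resultant of the distributed load: 9.39 × 4.1 = 38.499 kN at 2.15 m from C.
Moments about C: D_y·6.2 − 5·2.9 − (9.39·4.1)·2.15 = 0 → D_y = 97.27285/6.2 = 15.6892 ≈ 15.69 kN.
ΣF_y = 0: C_y + 15.6892 − 5 − 9.39·4.1 = 0 → C_y = 27.81 kN.
ΣF_x = 0: no horizontal applied forces, so C_x = 0.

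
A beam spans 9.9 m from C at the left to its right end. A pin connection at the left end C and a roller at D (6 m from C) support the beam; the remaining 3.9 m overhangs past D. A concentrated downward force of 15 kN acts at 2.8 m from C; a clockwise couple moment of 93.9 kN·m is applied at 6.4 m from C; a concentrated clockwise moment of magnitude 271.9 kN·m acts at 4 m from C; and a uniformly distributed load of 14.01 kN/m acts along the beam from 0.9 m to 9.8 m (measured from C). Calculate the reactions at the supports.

Resultant of the distributed load: 14.01 × 8.9 = 124.689 kN at 5.35 m from C.
Taking moments about C: D_y·6 − 15·2.8 − 93.9 − 271.9 − (14.01·8.9)·5.35 = 0 → D_y = 1074.88615/6 = 179.148 ≈ 179.1 kN.
ΣF_y = 0: C_y + 179.148 − 15 − 14.01·8.9 = 0 → C_y = -39.46 kN.
ΣF_x = 0: no horizontal applied forces, so C_x = 0.

C_x = 0, C_y = -39.46 kN, D_y = 179.1 kN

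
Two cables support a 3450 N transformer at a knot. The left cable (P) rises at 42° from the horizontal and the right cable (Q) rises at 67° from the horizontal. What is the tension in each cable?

T_P = 1426 N, T_Q = 2712 N

ΣF_x = 0: −T_P·cos42° + T_Q·cos67° = 0 → T_Q = 1.90193·T_P.
ΣF_y = 0: T_P·sin42° + T_Q·sin67° = 3450.
Substitute: T_P·(0.669131 + 1.90193·0.920505) = 3450 → T_P = 1425.7 ≈ 1426 N.
Then T_Q = 1.90193 × 1425.7 = 2712 N.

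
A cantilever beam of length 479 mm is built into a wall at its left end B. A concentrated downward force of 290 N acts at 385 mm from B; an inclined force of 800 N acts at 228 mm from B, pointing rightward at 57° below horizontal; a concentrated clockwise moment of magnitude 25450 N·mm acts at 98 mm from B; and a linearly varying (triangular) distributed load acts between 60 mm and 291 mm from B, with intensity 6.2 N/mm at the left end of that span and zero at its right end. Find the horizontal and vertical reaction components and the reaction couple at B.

B_x = -435.7 N, B_y = 1677 N, M_B = 388200 N·mm

Resultant of the triangular load: ½ × 6.2 × 231 = 716.1 N, acting at 137 mm from B (one-third of the span from the peak).
ΣF_x = 0: B_x + 800·cos57° = 0 → B_x = -435.7 N.
ΣF_y = 0: B_y − 290 − 800·sin57° − ½·6.2·231 = 0 → B_y = 1677 N.
ΣM about B: M_B − 290·385 − 800·sin57°·228 − 25450 − (½·6.2·231)·137 = 0 → M_B = 388200 N·mm.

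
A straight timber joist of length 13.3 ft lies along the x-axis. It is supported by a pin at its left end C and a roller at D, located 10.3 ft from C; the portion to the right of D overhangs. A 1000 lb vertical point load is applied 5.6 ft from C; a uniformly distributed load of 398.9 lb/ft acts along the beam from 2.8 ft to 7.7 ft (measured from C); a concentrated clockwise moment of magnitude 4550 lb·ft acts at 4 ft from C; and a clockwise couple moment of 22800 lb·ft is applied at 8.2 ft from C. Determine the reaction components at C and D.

C_x = 0, C_y = -1241 lb, D_y = 4195 lb

Resultant of the distributed load: 398.9 × 4.9 = 1954.61 lb at 5.25 ft from C.
Taking moments about C: D_y·10.3 − 1000·5.6 − (398.9·4.9)·5.25 − 4550 − 22800 = 0 → D_y = 43211.7025/10.3 = 4195.31 ≈ 4195 lb.
ΣF_y = 0: C_y + 4195.31 − 1000 − 398.9·4.9 = 0 → C_y = -1241 lb.
ΣF_x = 0: no horizontal applied forces, so C_x = 0.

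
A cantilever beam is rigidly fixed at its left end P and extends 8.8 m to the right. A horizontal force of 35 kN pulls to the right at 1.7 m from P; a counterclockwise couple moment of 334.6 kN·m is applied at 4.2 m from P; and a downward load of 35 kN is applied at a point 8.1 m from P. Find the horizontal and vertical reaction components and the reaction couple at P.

P_x = -35.00 kN, P_y = 35.00 kN, M_P = -51.10 kN·m

ΣF_x = 0: P_x + 35 = 0 → P_x = -35.00 kN.
ΣF_y = 0: P_y − 35 = 0 → P_y = 35.00 kN.
ΣM about P: M_P + 334.6 − 35·8.1 = 0 → M_P = -51.10 kN·m.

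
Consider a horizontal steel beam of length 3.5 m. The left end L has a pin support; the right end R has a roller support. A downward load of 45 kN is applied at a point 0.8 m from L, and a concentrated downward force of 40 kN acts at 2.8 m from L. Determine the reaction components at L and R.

L_x = 0, L_y = 42.71 kN, R_y = 42.29 kN

ΣM about L: R_y·3.5 − 45·0.8 − 40·2.8 = 0 → R_y = 148/3.5 = 42.2857 ≈ 42.29 kN.
ΣF_y = 0: L_y + 42.2857 − 45 − 40 = 0 → L_y = 42.71 kN.
ΣF_x = 0: no horizontal applied forces, so L_x = 0.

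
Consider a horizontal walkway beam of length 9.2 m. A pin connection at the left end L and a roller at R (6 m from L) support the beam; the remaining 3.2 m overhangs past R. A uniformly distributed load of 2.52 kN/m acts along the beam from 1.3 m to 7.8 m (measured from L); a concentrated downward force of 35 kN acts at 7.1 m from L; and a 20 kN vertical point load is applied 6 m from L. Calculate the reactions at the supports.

L_x = 0, L_y = -2.458 kN, R_y = 73.84 kN

Resultant of the distributed load: 2.52 × 6.5 = 16.38 kN at 4.55 m from L.
Moments about L: R_y·6 − (2.52·6.5)·4.55 − 35·7.1 − 20·6 = 0 → R_y = 443.029/6 = 73.8382 ≈ 73.84 kN.
ΣF_y = 0: L_y + 73.8382 − 2.52·6.5 − 35 − 20 = 0 → L_y = -2.458 kN.
ΣF_x = 0: no horizontal applied forces, so L_x = 0.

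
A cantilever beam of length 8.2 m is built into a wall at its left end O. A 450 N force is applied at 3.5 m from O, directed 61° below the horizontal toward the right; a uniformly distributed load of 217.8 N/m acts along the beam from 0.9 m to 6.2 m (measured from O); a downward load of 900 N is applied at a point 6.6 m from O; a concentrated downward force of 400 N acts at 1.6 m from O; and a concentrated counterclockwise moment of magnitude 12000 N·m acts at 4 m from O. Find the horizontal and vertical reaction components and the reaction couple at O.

Resultant of the distributed load: 217.8 × 5.3 = 1154.34 N at 3.55 m from O.
ΣF_x = 0: O_x + 450·cos61° = 0 → O_x = -218.2 N.
ΣF_y = 0: O_y − 450·sin61° − 217.8·5.3 − 900 − 400 = 0 → O_y = 2848 N.
ΣM about O: M_O − 450·sin61°·3.5 − (217.8·5.3)·3.55 − 900·6.6 − 400·1.6 + 12000 = 0 → M_O = 55.43 N·m.

O_x = -218.2 N, O_y = 2848 N, M_O = 55.43 N·m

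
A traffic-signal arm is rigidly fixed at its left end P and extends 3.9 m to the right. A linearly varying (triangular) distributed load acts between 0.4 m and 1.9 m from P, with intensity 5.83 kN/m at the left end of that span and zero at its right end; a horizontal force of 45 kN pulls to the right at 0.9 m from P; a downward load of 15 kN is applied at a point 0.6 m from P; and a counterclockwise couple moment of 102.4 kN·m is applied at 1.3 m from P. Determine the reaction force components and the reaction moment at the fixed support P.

Resultant of the triangular load: ½ × 5.83 × 1.5 = 4.3725 kN, acting at 0.9 m from P (one-third of the span from the peak).
ΣF_x = 0: P_x + 45 = 0 → P_x = -45.00 kN.
ΣF_y = 0: P_y − ½·5.83·1.5 − 15 = 0 → P_y = 19.37 kN.
ΣM about P: M_P − (½·5.83·1.5)·0.9 − 15·0.6 + 102.4 = 0 → M_P = -89.46 kN·m.

P_x = -45.00 kN, P_y = 19.37 kN, M_P = -89.46 kN·m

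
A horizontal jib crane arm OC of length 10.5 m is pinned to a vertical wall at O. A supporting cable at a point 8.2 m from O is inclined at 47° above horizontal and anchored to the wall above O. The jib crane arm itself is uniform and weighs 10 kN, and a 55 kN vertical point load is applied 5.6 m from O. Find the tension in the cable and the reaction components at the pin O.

ΣM about O: T·sin47°·8.2 − 10·5.25 − 55·5.6 = 0 → T = 360.5/(8.2·0.731354) = 60.1124 ≈ 60.11 kN.
ΣF_x = 0: O_x − T·cos47° = 0 → O_x = 60.1124 × 0.681998 = 41.00 kN.
ΣF_y = 0: O_y + T·sin47° − 10 − 55 = 0 → O_y = 65 − 60.1124 × 0.731354 = 21.04 kN.

T = 60.11 kN, O_x = 41.00 kN, O_y = 21.04 kN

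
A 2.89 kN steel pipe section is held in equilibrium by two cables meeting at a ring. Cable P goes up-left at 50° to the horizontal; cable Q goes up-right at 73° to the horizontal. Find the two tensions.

ΣF_x = 0: −T_P·cos50° + T_Q·cos73° = 0 → T_Q = 2.19853·T_P.
ΣF_y = 0: T_P·sin50° + T_Q·sin73° = 2.89.
Substitute: T_P·(0.766044 + 2.19853·0.956305) = 2.89 → T_P = 1.00749 ≈ 1.007 kN.
Then T_Q = 2.19853 × 1.00749 = 2.215 kN.

T_P = 1.007 kN, T_Q = 2.215 kN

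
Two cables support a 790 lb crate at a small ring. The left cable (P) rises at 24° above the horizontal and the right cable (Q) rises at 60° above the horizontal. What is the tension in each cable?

ΣF_x = 0: −T_P·cos24° + T_Q·cos60° = 0 → T_Q = 1.82709·T_P.
ΣF_y = 0: T_P·sin24° + T_Q·sin60° = 790.
Substitute: T_P·(0.406737 + 1.82709·0.866025) = 790 → T_P = 397.176 ≈ 397.2 lb.
Then T_Q = 1.82709 × 397.176 = 725.7 lb.

T_P = 397.2 lb, T_Q = 725.7 lb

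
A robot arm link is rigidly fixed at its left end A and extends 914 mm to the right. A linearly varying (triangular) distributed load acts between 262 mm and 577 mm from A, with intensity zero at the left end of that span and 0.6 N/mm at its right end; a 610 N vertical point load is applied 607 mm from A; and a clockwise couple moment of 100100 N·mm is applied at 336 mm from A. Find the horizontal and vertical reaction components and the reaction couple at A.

Resultant of the triangular load: ½ × 0.6 × 315 = 94.5 N, acting at 472 mm from A (one-third of the span from the peak).
ΣF_x = 0: A_x = 0.
ΣF_y = 0: A_y − ½·0.6·315 − 610 = 0 → A_y = 704.5 N.
ΣM about A: M_A − (½·0.6·315)·472 − 610·607 − 100100 = 0 → M_A = 515000 N·mm.

A_x = 0, A_y = 704.5 N, M_A = 515000 N·mm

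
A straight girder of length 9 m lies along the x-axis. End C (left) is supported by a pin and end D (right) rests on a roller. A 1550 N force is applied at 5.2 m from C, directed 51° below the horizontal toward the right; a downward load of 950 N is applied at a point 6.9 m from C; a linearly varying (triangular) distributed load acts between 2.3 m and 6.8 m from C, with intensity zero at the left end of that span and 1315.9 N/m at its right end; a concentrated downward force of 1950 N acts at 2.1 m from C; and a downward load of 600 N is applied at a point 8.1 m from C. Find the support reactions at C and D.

C_x = -975.4 N, C_y = 3502 N, D_y = 4163 N

Resultant of the triangular load: ½ × 1315.9 × 4.5 = 2960.775 N, acting at 5.3 m from C (one-third of the span from the peak).
Taking moments about C: D_y·9 − 1550·sin51°·5.2 − 950·6.9 − (½·1315.9·4.5)·5.3 − 1950·2.1 − 600·8.1 = 0 → D_y = 37465.9/9 = 4162.88 ≈ 4163 N.
ΣF_y = 0: C_y + 4162.88 − 1550·sin51° − 950 − ½·1315.9·4.5 − 1950 − 600 = 0 → C_y = 3502 N.
ΣF_x = 0: C_x + 1550·cos51° = 0 → C_x = -975.4 N.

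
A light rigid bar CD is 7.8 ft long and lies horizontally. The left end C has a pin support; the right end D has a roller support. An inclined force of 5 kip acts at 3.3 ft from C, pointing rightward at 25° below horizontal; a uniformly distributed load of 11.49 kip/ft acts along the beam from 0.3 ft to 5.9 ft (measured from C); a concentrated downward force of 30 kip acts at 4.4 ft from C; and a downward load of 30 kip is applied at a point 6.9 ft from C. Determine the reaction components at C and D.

Resultant of the distributed load: 11.49 × 5.6 = 64.344 kip at 3.1 ft from C.
ΣM about C: D_y·7.8 − 5·sin25°·3.3 − (11.49·5.6)·3.1 − 30·4.4 − 30·6.9 = 0 → D_y = 545.44/7.8 = 69.9282 ≈ 69.93 kip.
ΣF_y = 0: C_y + 69.9282 − 5·sin25° − 11.49·5.6 − 30 − 30 = 0 → C_y = 56.53 kip.
ΣF_x = 0: C_x + 5·cos25° = 0 → C_x = -4.532 kip.

C_x = -4.532 kip, C_y = 56.53 kip, D_y = 69.93 kip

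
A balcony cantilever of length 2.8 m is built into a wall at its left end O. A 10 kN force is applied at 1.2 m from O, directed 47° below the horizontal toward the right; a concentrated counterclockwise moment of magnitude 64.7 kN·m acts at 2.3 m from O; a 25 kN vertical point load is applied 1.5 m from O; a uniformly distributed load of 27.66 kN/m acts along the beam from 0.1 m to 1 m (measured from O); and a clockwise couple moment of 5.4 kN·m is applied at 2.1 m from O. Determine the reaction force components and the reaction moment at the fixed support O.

Resultant of the distributed load: 27.66 × 0.9 = 24.894 kN at 0.55 m from O.
ΣF_x = 0: O_x + 10·cos47° = 0 → O_x = -6.820 kN.
ΣF_y = 0: O_y − 10·sin47° − 25 − 27.66·0.9 = 0 → O_y = 57.21 kN.
ΣM about O: M_O − 10·sin47°·1.2 + 64.7 − 25·1.5 − (27.66·0.9)·0.55 − 5.4 = 0 → M_O = 0.6679 kN·m.

O_x = -6.820 kN, O_y = 57.21 kN, M_O = 0.6679 kN·m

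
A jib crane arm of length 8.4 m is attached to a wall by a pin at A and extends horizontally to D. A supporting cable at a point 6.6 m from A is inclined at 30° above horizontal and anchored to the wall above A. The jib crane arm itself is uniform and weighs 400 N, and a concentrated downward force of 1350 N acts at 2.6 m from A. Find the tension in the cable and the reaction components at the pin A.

T = 1573 N, A_x = 1362 N, A_y = 963.6 N

ΣM about A: T·sin30°·6.6 − 400·4.2 − 1350·2.6 = 0 → T = 5190/(6.6·0.5) = 1572.73 ≈ 1573 N.
ΣF_x = 0: A_x − T·cos30° = 0 → A_x = 1572.73 × 0.866025 = 1362 N.
ΣF_y = 0: A_y + T·sin30° − 400 − 1350 = 0 → A_y = 1750 − 1572.73 × 0.5 = 963.6 N.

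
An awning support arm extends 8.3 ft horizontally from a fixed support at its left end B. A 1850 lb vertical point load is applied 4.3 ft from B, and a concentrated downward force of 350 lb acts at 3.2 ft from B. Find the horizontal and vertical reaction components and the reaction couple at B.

B_x = 0, B_y = 2200 lb, M_B = 9075 lb·ft

ΣF_x = 0: B_x = 0.
ΣF_y = 0: B_y − 1850 − 350 = 0 → B_y = 2200 lb.
ΣM about B: M_B − 1850·4.3 − 350·3.2 = 0 → M_B = 9075 lb·ft.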